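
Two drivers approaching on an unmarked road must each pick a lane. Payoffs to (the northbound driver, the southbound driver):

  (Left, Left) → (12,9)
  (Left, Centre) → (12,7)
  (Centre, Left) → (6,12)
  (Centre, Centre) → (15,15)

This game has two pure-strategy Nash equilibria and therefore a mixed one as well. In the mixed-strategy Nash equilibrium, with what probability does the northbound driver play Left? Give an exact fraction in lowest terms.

3/5

The northbound driver's mix p on Left must make the southbound driver indifferent between Left and Centre.
The southbound driver's payoff from Left: 9p + 12(1−p). From Centre: 7p + 15(1−p).
Set equal: 2p = 3(1−p) → p = 3/5.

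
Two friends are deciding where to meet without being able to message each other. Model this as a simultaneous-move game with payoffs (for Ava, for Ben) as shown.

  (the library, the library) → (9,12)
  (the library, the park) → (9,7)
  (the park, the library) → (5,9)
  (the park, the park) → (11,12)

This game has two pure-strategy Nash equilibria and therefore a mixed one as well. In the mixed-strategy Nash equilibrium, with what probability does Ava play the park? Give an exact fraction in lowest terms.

5/8

Ava's mix p on the library must make Ben indifferent between the library and the park.
Ben's payoff from the library: 12p + 9(1−p). From the park: 7p + 12(1−p).
Set equal: 5p = 3(1−p) → p = 3/8.
Probability on the park is 1 − 3/8 = 5/8.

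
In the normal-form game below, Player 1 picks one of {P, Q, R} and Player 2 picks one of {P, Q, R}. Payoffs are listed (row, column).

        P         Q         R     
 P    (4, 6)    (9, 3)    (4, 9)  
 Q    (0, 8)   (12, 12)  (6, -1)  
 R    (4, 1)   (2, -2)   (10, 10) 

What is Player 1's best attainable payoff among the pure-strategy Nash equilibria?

12

Both Q is a pure NE (Player 1: 12 ≥ 9; Player 2: 12 ≥ 8). Player 1 gets 12.
Both R is a pure NE (Player 1: 10 ≥ 6; Player 2: 10 ≥ 1). Player 1 gets 10.
Every other cell has a profitable deviation for at least one player. Highest of {12, 10} is 12.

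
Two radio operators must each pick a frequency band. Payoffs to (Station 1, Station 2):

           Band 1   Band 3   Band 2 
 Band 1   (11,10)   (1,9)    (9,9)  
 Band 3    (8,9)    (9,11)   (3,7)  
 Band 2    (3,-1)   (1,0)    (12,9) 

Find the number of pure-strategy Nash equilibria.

3

Both Band 1: Station 1 gets 11 (best alternative 8); Station 2 gets 10 (best alternative 9). Neither deviates — NE.
Both Band 3: Station 1 gets 9 (best alternative 1); Station 2 gets 11 (best alternative 9). Neither deviates — NE.
Both Band 2: Station 1 gets 12 (best alternative 9); Station 2 gets 9 (best alternative 0). Neither deviates — NE.
(Band 3, Band 1) is not a NE: Station 1 would switch to Band 1 (11 > 8).
No other cell survives both best-response checks, so there are 3 pure NE.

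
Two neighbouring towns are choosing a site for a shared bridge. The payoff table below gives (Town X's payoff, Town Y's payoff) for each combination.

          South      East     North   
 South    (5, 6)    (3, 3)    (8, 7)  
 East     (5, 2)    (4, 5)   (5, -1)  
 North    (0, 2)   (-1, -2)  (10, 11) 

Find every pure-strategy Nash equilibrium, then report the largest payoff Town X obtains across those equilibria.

Both East is a pure NE (Town X: 4 ≥ 3; Town Y: 5 ≥ 2). Town X gets 4.
Both North is a pure NE (Town X: 10 ≥ 8; Town Y: 11 ≥ 2). Town X gets 10.
Every other cell has a profitable deviation for at least one player. Highest of {4, 10} is 10.

10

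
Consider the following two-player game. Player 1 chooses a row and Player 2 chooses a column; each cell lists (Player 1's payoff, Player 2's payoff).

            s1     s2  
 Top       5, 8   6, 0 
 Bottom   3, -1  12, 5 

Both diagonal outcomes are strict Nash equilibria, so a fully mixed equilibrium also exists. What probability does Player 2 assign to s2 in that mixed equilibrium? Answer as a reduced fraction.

Player 2's mix q on s1 must make Player 1 indifferent between Top and Bottom.
Player 1's payoff from Top: 5q + 6(1−q). From Bottom: 3q + 12(1−q).
Set equal: 2q = 6(1−q) → q = 6/8 = 3/4.
Probability on s2 is 1 − 3/4 = 1/4.

1/4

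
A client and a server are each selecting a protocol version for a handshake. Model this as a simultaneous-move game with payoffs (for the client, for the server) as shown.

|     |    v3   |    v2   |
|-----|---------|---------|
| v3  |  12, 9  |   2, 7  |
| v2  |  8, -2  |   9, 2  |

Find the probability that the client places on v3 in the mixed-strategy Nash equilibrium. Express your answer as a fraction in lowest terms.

2/3

The client's mix p on v3 must make the server indifferent between v3 and v2.
The server's payoff from v3: 9p + (-2)(1−p). From v2: 7p + 2(1−p).
Set equal: 2p = 4(1−p) → p = 4/6 = 2/3.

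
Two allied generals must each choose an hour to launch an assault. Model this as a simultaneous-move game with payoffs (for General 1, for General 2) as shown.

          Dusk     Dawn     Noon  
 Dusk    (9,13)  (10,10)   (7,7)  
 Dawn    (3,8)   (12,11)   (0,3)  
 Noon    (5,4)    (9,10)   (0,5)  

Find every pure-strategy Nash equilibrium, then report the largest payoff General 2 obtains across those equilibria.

13

Both Dusk is a pure NE (General 1: 9 ≥ 5; General 2: 13 ≥ 10). General 2 gets 13.
Both Dawn is a pure NE (General 1: 12 ≥ 10; General 2: 11 ≥ 8). General 2 gets 11.
Every other cell has a profitable deviation for at least one player. Highest of {13, 11} is 13.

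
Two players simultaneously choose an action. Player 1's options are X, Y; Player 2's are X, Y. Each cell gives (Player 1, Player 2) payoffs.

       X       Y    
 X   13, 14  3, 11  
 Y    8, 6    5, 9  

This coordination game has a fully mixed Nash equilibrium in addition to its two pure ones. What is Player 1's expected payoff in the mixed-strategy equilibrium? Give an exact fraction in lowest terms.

41/7

Player 2 mixes with probability q on X, chosen so Player 1 is indifferent: 13q + 3(1−q) = 8q + 5(1−q) gives q = 2/7.
Player 1's expected payoff (from either row, since indifferent) is 13·2/7 + 3·5/7 = 41/7.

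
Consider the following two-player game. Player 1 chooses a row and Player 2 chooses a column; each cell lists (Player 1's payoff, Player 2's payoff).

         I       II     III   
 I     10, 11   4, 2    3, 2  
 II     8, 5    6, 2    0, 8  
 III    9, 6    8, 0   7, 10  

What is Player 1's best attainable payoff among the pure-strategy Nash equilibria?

10

Both I is a pure NE (Player 1: 10 ≥ 9; Player 2: 11 ≥ 2). Player 1 gets 10.
Both III is a pure NE (Player 1: 7 ≥ 3; Player 2: 10 ≥ 6). Player 1 gets 7.
Every other cell has a profitable deviation for at least one player. Highest of {10, 7} is 10.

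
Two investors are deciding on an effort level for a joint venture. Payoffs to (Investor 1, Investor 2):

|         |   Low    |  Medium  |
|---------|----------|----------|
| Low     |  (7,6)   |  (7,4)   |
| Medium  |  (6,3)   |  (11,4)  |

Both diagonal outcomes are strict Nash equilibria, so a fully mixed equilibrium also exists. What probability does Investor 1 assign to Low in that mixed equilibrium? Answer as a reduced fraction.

Investor 1's mix p on Low must make Investor 2 indifferent between Low and Medium.
Investor 2's payoff from Low: 6p + 3(1−p). From Medium: 4p + 4(1−p).
Set equal: 2p = 1(1−p) → p = 1/3.

1/3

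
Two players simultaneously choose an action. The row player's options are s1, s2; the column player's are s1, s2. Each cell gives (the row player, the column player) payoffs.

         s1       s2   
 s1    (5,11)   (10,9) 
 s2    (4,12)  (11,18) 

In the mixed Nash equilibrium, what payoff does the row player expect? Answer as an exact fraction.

The column player mixes with probability q on s1, chosen so the row player is indifferent: 5q + 10(1−q) = 4q + 11(1−q) gives q = 1/2.
The row player's expected payoff (from either row, since indifferent) is 5·1/2 + 10·1/2 = 15/2.

15/2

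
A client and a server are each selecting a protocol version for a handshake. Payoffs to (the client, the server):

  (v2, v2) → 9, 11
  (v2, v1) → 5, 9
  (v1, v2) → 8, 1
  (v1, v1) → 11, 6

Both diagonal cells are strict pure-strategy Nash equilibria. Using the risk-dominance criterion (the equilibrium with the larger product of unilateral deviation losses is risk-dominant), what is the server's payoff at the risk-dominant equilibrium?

At both v2: the client loses 9 − 8 = 1 by deviating; the server loses 11 − 9 = 2. Product = 1·2 = 2.
At both v1: the client loses 11 − 5 = 6 by deviating; the server loses 6 − 1 = 5. Product = 6·5 = 30.
30 > 2, so both v1 is risk-dominant. The server's payoff there is 6.

6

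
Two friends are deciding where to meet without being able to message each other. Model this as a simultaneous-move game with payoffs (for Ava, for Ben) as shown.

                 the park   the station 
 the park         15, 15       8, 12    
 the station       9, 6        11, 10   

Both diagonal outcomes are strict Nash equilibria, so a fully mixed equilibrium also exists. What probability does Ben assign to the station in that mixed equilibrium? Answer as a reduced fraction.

Ben's mix q on the park must make Ava indifferent between the park and the station.
Ava's payoff from the park: 15q + 8(1−q). From the station: 9q + 11(1−q).
Set equal: 6q = 3(1−q) → q = 3/9 = 1/3.
Probability on the station is 1 − 1/3 = 2/3.

2/3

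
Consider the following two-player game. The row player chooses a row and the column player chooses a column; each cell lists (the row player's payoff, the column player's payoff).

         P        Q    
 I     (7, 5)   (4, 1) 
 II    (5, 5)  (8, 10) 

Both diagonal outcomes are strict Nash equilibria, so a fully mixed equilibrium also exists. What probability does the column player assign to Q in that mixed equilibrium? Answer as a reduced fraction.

The column player's mix q on P must make the row player indifferent between I and II.
The row player's payoff from I: 7q + 4(1−q). From II: 5q + 8(1−q).
Set equal: 2q = 4(1−q) → q = 4/6 = 2/3.
Probability on Q is 1 − 2/3 = 1/3.

1/3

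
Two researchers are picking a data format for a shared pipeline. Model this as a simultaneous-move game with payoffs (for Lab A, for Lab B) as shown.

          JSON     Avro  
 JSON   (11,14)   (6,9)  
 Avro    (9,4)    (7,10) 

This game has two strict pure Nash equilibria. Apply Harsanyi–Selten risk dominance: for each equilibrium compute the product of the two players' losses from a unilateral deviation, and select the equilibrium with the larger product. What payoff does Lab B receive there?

At both JSON: Lab A loses 11 − 9 = 2 by deviating; Lab B loses 14 − 9 = 5. Product = 2·5 = 10.
At both Avro: Lab A loses 7 − 6 = 1 by deviating; Lab B loses 10 − 4 = 6. Product = 1·6 = 6.
10 > 6, so both JSON is risk-dominant. Lab B's payoff there is 14.

14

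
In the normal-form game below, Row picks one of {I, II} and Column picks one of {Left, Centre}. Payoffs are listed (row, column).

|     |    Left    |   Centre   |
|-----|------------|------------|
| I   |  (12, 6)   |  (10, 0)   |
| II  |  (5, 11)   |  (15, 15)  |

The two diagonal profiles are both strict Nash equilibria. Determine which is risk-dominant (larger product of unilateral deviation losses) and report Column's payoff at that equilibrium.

6

At (I, Left): Row loses 12 − 5 = 7 by deviating; Column loses 6 − 0 = 6. Product = 7·6 = 42.
At (II, Centre): Row loses 15 − 10 = 5 by deviating; Column loses 15 − 11 = 4. Product = 5·4 = 20.
42 > 20, so (I, Left) is risk-dominant. Column's payoff there is 6.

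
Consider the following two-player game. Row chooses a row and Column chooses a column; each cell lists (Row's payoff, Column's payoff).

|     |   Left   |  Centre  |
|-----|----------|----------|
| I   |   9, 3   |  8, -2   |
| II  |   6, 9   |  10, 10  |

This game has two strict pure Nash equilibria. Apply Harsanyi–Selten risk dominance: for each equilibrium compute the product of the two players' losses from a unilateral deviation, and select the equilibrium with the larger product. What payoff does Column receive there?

At (I, Left): Row loses 9 − 6 = 3 by deviating; Column loses 3 − (-2) = 5. Product = 3·5 = 15.
At (II, Centre): Row loses 10 − 8 = 2 by deviating; Column loses 10 − 9 = 1. Product = 2·1 = 2.
15 > 2, so (I, Left) is risk-dominant. Column's payoff there is 3.

3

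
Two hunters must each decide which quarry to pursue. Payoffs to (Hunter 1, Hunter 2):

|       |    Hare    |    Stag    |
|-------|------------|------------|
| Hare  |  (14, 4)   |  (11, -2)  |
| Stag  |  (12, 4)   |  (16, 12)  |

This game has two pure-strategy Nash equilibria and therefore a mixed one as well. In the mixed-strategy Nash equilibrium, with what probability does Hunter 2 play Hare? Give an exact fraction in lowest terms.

Hunter 2's mix q on Hare must make Hunter 1 indifferent between Hare and Stag.
Hunter 1's payoff from Hare: 14q + 11(1−q). From Stag: 12q + 16(1−q).
Set equal: 2q = 5(1−q) → q = 5/7.

5/7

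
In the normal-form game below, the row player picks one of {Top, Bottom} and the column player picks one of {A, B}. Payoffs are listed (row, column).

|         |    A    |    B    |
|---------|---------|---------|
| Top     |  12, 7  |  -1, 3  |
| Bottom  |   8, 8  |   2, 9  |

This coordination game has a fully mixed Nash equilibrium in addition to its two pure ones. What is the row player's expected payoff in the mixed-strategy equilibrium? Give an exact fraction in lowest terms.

The column player mixes with probability q on A, chosen so the row player is indifferent: 12q + (-1)(1−q) = 8q + 2(1−q) gives q = 3/7.
The row player's expected payoff (from either row, since indifferent) is 12·3/7 + (-1)·4/7 = 32/7.

32/7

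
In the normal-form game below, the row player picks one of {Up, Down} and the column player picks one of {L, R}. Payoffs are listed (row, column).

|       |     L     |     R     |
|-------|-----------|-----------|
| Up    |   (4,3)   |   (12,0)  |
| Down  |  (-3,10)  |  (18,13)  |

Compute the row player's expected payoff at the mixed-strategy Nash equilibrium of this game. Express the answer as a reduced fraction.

108/13

The column player mixes with probability q on L, chosen so the row player is indifferent: 4q + 12(1−q) = (-3)q + 18(1−q) gives q = 6/13.
The row player's expected payoff (from either row, since indifferent) is 4·6/13 + 12·7/13 = 108/13.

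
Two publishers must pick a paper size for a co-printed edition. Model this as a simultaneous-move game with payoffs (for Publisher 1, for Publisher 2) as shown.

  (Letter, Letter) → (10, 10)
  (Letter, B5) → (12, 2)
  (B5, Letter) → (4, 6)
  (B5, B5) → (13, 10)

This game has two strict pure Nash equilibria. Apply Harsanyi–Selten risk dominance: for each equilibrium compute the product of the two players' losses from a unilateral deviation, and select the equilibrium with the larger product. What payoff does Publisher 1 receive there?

10

At both Letter: Publisher 1 loses 10 − 4 = 6 by deviating; Publisher 2 loses 10 − 2 = 8. Product = 6·8 = 48.
At both B5: Publisher 1 loses 13 − 12 = 1 by deviating; Publisher 2 loses 10 − 6 = 4. Product = 1·4 = 4.
48 > 4, so both Letter is risk-dominant. Publisher 1's payoff there is 10.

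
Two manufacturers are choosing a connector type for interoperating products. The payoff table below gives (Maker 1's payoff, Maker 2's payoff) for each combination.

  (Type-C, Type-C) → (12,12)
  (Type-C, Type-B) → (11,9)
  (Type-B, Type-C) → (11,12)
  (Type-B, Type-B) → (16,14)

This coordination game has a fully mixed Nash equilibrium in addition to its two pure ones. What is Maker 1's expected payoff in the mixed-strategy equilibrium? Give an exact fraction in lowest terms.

Maker 2 mixes with probability q on Type-C, chosen so Maker 1 is indifferent: 12q + 11(1−q) = 11q + 16(1−q) gives q = 5/6.
Maker 1's expected payoff (from either row, since indifferent) is 12·5/6 + 11·1/6 = 71/6.

71/6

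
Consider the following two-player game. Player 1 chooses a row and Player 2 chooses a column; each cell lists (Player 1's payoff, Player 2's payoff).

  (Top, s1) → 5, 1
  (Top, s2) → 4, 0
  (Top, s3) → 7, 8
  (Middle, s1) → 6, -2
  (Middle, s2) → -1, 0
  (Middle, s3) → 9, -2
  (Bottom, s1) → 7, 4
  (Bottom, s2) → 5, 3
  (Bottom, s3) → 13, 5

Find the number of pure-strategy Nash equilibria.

(Bottom, s3): Player 1 gets 13 (best alternative 9); Player 2 gets 5 (best alternative 4). Neither deviates — NE.
(Top, s1) is not a NE: Player 1 would switch to Bottom (7 > 5).
No other cell survives both best-response checks, so there is 1 pure NE.

1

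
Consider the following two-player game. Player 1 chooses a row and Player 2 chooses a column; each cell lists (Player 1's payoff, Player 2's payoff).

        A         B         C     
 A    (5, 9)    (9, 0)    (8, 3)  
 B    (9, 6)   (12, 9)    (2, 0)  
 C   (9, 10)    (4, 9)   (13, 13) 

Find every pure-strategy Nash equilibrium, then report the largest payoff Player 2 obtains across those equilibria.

13

Both B is a pure NE (Player 1: 12 ≥ 9; Player 2: 9 ≥ 6). Player 2 gets 9.
Both C is a pure NE (Player 1: 13 ≥ 8; Player 2: 13 ≥ 10). Player 2 gets 13.
Every other cell has a profitable deviation for at least one player. Highest of {9, 13} is 13.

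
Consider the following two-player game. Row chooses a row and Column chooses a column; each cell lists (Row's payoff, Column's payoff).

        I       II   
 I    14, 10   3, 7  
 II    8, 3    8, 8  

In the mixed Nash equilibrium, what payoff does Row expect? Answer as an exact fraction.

8

Column mixes with probability q on I, chosen so Row is indifferent: 14q + 3(1−q) = 8q + 8(1−q) gives q = 5/11.
Row's expected payoff (from either row, since indifferent) is 14·5/11 + 3·6/11 = 8.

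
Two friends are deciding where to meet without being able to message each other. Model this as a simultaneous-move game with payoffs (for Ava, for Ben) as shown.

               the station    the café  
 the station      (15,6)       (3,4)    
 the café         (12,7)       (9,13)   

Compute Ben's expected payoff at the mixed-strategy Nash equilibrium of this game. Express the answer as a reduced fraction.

Ava mixes with probability p on the station, chosen so Ben is indifferent: 6p + 7(1−p) = 4p + 13(1−p) gives p = 3/4.
Ben's expected payoff is 6·3/4 + 7·1/4 = 25/4.

25/4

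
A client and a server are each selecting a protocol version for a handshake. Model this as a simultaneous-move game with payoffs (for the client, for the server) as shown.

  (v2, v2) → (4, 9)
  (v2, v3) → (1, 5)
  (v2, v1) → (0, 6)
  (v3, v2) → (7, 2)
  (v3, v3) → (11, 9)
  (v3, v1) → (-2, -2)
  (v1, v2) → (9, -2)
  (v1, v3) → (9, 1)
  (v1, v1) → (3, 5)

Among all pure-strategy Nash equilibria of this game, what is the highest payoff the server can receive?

Both v3 is a pure NE (the client: 11 ≥ 9; the server: 9 ≥ 2). The server gets 9.
Both v1 is a pure NE (the client: 3 ≥ 0; the server: 5 ≥ 1). The server gets 5.
Every other cell has a profitable deviation for at least one player. Highest of {9, 5} is 9.

9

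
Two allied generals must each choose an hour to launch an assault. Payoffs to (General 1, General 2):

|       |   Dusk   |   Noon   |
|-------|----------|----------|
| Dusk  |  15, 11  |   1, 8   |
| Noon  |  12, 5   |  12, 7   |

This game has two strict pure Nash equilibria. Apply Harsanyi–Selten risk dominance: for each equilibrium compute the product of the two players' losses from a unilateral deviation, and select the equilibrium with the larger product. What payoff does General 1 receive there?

12

At both Dusk: General 1 loses 15 − 12 = 3 by deviating; General 2 loses 11 − 8 = 3. Product = 3·3 = 9.
At both Noon: General 1 loses 12 − 1 = 11 by deviating; General 2 loses 7 − 5 = 2. Product = 11·2 = 22.
22 > 9, so both Noon is risk-dominant. General 1's payoff there is 12.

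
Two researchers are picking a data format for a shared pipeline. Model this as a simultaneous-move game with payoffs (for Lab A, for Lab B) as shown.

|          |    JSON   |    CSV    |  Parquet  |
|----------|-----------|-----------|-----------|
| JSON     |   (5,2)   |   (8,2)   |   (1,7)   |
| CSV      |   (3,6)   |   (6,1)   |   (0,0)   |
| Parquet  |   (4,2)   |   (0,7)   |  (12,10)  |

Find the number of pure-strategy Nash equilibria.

1

Both Parquet: Lab A gets 12 (best alternative 1); Lab B gets 10 (best alternative 7). Neither deviates — NE.
Both CSV is not a NE: Lab A would switch to JSON (8 > 6).
No other cell survives both best-response checks, so there is 1 pure NE.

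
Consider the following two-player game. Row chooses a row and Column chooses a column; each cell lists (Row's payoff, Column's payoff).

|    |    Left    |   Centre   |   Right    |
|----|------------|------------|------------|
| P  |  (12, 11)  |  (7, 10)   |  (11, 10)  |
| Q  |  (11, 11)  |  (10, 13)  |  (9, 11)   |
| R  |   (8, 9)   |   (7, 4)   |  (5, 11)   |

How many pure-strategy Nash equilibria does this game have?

(P, Left): Row gets 12 (best alternative 11); Column gets 11 (best alternative 10). Neither deviates — NE.
(Q, Centre): Row gets 10 (best alternative 7); Column gets 13 (best alternative 11). Neither deviates — NE.
(R, Right) is not a NE: Row would switch to P (11 > 5).
No other cell survives both best-response checks, so there are 2 pure NE.

2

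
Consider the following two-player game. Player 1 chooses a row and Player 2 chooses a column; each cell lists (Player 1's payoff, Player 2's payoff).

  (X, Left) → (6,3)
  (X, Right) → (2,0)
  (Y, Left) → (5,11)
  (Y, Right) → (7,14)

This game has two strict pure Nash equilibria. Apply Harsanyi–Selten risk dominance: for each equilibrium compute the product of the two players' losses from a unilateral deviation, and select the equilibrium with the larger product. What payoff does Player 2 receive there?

14

At (X, Left): Player 1 loses 6 − 5 = 1 by deviating; Player 2 loses 3 − 0 = 3. Product = 1·3 = 3.
At (Y, Right): Player 1 loses 7 − 2 = 5 by deviating; Player 2 loses 14 − 11 = 3. Product = 5·3 = 15.
15 > 3, so (Y, Right) is risk-dominant. Player 2's payoff there is 14.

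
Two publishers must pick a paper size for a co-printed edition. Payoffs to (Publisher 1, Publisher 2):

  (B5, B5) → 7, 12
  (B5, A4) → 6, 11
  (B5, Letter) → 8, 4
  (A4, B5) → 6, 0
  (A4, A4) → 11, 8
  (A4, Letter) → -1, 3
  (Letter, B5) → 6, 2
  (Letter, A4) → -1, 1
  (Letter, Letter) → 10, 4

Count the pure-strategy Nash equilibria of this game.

3

Both B5: Publisher 1 gets 7 (best alternative 6); Publisher 2 gets 12 (best alternative 11). Neither deviates — NE.
Both A4: Publisher 1 gets 11 (best alternative 6); Publisher 2 gets 8 (best alternative 3). Neither deviates — NE.
Both Letter: Publisher 1 gets 10 (best alternative 8); Publisher 2 gets 4 (best alternative 2). Neither deviates — NE.
(A4, B5) is not a NE: Publisher 1 would switch to B5 (7 > 6).
No other cell survives both best-response checks, so there are 3 pure NE.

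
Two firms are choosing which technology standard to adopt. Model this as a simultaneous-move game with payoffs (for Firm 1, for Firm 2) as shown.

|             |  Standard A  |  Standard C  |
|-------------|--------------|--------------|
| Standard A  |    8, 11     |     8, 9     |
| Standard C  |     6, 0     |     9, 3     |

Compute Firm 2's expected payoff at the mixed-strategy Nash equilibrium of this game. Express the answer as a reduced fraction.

Firm 1 mixes with probability p on Standard A, chosen so Firm 2 is indifferent: 11p + 0(1−p) = 9p + 3(1−p) gives p = 3/5.
Firm 2's expected payoff is 11·3/5 + 0·2/5 = 33/5.

33/5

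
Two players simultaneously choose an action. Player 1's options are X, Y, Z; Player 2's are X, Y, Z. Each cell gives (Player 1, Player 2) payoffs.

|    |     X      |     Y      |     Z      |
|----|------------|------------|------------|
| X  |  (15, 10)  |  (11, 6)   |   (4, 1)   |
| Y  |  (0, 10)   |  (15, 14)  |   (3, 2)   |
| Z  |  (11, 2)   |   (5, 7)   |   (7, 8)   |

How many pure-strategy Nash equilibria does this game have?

3

Both X: Player 1 gets 15 (best alternative 11); Player 2 gets 10 (best alternative 6). Neither deviates — NE.
Both Y: Player 1 gets 15 (best alternative 11); Player 2 gets 14 (best alternative 10). Neither deviates — NE.
Both Z: Player 1 gets 7 (best alternative 4); Player 2 gets 8 (best alternative 7). Neither deviates — NE.
(Z, X) is not a NE: Player 1 would switch to X (15 > 11).
No other cell survives both best-response checks, so there are 3 pure NE.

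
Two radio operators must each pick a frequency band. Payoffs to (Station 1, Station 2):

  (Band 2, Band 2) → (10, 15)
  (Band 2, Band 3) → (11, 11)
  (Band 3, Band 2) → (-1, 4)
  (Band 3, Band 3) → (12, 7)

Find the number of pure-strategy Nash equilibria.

2

Both Band 2: Station 1 gets 10 (best alternative -1); Station 2 gets 15 (best alternative 11). Neither deviates — NE.
Both Band 3: Station 1 gets 12 (best alternative 11); Station 2 gets 7 (best alternative 4). Neither deviates — NE.
(Band 2, Band 3) is not a NE: Station 1 would switch to Band 3 (12 > 11).
No other cell survives both best-response checks, so there are 2 pure NE.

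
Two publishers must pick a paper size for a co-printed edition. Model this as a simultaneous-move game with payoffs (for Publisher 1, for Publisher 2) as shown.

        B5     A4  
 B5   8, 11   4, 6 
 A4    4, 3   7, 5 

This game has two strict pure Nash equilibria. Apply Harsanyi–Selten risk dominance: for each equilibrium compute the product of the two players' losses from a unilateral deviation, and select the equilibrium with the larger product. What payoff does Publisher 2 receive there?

At both B5: Publisher 1 loses 8 − 4 = 4 by deviating; Publisher 2 loses 11 − 6 = 5. Product = 4·5 = 20.
At both A4: Publisher 1 loses 7 − 4 = 3 by deviating; Publisher 2 loses 5 − 3 = 2. Product = 3·2 = 6.
20 > 6, so both B5 is risk-dominant. Publisher 2's payoff there is 11.

11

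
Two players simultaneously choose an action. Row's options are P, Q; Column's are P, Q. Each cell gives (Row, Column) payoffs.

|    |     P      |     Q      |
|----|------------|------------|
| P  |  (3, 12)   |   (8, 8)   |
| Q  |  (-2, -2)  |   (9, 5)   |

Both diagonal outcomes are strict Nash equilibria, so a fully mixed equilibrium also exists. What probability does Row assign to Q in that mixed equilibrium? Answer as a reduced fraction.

Row's mix p on P must make Column indifferent between P and Q.
Column's payoff from P: 12p + (-2)(1−p). From Q: 8p + 5(1−p).
Set equal: 4p = 7(1−p) → p = 7/11.
Probability on Q is 1 − 7/11 = 4/11.

4/11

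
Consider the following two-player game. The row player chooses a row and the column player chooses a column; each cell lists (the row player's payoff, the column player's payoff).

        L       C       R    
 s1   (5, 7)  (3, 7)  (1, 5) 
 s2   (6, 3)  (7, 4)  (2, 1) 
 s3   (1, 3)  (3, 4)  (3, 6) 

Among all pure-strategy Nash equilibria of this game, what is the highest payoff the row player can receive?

7

(s2, C) is a pure NE (the row player: 7 ≥ 3; the column player: 4 ≥ 3). The row player gets 7.
(s3, R) is a pure NE (the row player: 3 ≥ 2; the column player: 6 ≥ 4). The row player gets 3.
Every other cell has a profitable deviation for at least one player. Highest of {7, 3} is 7.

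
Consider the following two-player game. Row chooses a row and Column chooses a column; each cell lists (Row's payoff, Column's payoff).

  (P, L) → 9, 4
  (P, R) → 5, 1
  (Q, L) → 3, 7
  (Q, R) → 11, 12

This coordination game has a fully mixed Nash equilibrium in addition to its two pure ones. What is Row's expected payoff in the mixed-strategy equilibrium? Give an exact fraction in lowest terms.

7

Column mixes with probability q on L, chosen so Row is indifferent: 9q + 5(1−q) = 3q + 11(1−q) gives q = 1/2.
Row's expected payoff (from either row, since indifferent) is 9·1/2 + 5·1/2 = 7.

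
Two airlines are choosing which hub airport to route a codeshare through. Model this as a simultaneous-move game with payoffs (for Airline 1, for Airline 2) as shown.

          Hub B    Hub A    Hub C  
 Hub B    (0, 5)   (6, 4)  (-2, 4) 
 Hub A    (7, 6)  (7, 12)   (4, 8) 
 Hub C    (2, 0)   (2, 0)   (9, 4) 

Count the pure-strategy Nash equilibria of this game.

2

Both Hub A: Airline 1 gets 7 (best alternative 6); Airline 2 gets 12 (best alternative 8). Neither deviates — NE.
Both Hub C: Airline 1 gets 9 (best alternative 4); Airline 2 gets 4 (best alternative 0). Neither deviates — NE.
Both Hub B is not a NE: Airline 1 would switch to Hub A (7 > 0).
No other cell survives both best-response checks, so there are 2 pure NE.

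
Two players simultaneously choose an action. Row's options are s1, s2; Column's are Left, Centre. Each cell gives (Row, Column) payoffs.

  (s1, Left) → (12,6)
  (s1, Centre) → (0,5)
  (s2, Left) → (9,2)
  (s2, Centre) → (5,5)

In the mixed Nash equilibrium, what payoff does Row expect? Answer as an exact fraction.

Column mixes with probability q on Left, chosen so Row is indifferent: 12q + 0(1−q) = 9q + 5(1−q) gives q = 5/8.
Row's expected payoff (from either row, since indifferent) is 12·5/8 + 0·3/8 = 15/2.

15/2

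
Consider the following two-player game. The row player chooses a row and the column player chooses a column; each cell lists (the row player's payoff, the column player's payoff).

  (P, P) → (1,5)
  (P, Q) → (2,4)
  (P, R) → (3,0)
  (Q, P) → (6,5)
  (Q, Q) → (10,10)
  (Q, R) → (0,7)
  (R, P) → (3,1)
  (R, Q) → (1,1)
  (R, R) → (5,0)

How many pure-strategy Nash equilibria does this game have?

Both Q: the row player gets 10 (best alternative 2); the column player gets 10 (best alternative 7). Neither deviates — NE.
Both P is not a NE: the row player would switch to Q (6 > 1).
No other cell survives both best-response checks, so there is 1 pure NE.

1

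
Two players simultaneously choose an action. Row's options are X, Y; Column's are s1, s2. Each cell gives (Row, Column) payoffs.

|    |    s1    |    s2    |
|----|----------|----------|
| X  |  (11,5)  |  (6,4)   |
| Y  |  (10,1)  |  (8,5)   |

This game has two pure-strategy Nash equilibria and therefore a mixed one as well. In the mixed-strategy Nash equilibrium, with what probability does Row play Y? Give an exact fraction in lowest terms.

Row's mix p on X must make Column indifferent between s1 and s2.
Column's payoff from s1: 5p + 1(1−p). From s2: 4p + 5(1−p).
Set equal: 1p = 4(1−p) → p = 4/5.
Probability on Y is 1 − 4/5 = 1/5.

1/5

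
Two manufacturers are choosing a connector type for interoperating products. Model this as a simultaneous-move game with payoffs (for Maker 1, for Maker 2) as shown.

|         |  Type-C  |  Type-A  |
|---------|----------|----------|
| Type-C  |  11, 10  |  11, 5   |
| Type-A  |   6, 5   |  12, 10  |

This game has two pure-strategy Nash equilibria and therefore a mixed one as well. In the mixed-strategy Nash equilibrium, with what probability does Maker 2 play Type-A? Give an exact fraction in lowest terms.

Maker 2's mix q on Type-C must make Maker 1 indifferent between Type-C and Type-A.
Maker 1's payoff from Type-C: 11q + 11(1−q). From Type-A: 6q + 12(1−q).
Set equal: 5q = 1(1−q) → q = 1/6.
Probability on Type-A is 1 − 1/6 = 5/6.

5/6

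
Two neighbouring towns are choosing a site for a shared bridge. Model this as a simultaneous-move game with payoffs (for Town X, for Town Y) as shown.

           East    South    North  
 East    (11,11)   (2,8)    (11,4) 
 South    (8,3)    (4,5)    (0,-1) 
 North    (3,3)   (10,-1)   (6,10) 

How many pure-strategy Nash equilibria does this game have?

1

Both East: Town X gets 11 (best alternative 8); Town Y gets 11 (best alternative 8). Neither deviates — NE.
Both North is not a NE: Town X would switch to East (11 > 6).
No other cell survives both best-response checks, so there is 1 pure NE.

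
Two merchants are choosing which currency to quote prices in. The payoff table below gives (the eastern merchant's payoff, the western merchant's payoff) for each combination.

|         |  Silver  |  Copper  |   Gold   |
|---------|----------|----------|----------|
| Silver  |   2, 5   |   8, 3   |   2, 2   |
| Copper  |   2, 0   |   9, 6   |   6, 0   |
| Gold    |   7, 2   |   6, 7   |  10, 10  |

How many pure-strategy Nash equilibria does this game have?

Both Copper: the eastern merchant gets 9 (best alternative 8); the western merchant gets 6 (best alternative 0). Neither deviates — NE.
Both Gold: the eastern merchant gets 10 (best alternative 6); the western merchant gets 10 (best alternative 7). Neither deviates — NE.
Both Silver is not a NE: the eastern merchant would switch to Gold (7 > 2).
No other cell survives both best-response checks, so there are 2 pure NE.

2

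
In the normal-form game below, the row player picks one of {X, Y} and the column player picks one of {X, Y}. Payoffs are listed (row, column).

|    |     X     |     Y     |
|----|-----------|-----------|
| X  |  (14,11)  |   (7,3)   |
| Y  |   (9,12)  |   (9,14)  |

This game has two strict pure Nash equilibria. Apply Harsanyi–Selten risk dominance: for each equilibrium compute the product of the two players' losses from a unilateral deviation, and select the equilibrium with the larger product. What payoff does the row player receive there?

14

At both X: the row player loses 14 − 9 = 5 by deviating; the column player loses 11 − 3 = 8. Product = 5·8 = 40.
At both Y: the row player loses 9 − 7 = 2 by deviating; the column player loses 14 − 12 = 2. Product = 2·2 = 4.
40 > 4, so both X is risk-dominant. The row player's payoff there is 14.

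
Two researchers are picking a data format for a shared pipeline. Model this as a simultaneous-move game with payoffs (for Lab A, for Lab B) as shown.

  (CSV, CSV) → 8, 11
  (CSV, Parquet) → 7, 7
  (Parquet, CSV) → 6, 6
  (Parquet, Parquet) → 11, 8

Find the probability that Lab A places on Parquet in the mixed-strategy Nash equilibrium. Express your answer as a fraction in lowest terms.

Lab A's mix p on CSV must make Lab B indifferent between CSV and Parquet.
Lab B's payoff from CSV: 11p + 6(1−p). From Parquet: 7p + 8(1−p).
Set equal: 4p = 2(1−p) → p = 2/6 = 1/3.
Probability on Parquet is 1 − 1/3 = 2/3.

2/3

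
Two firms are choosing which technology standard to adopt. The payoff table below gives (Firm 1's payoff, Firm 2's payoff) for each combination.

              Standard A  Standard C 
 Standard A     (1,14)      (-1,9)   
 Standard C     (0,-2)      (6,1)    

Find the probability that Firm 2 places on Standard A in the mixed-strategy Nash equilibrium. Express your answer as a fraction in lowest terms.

Firm 2's mix q on Standard A must make Firm 1 indifferent between Standard A and Standard C.
Firm 1's payoff from Standard A: 1q + (-1)(1−q). From Standard C: 0q + 6(1−q).
Set equal: 1q = 7(1−q) → q = 7/8.

7/8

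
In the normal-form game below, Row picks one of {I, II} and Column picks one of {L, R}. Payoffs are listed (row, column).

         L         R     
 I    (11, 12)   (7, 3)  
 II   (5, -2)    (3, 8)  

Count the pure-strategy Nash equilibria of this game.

(I, L): Row gets 11 (best alternative 5); Column gets 12 (best alternative 3). Neither deviates — NE.
(II, R) is not a NE: Row would switch to I (7 > 3).
No other cell survives both best-response checks, so there is 1 pure NE.

1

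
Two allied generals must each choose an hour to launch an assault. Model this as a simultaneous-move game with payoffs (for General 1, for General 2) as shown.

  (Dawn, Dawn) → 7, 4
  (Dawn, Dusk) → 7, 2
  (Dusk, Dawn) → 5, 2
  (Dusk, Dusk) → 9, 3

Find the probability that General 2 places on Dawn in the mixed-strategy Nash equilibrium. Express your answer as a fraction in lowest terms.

1/2

General 2's mix q on Dawn must make General 1 indifferent between Dawn and Dusk.
General 1's payoff from Dawn: 7q + 7(1−q). From Dusk: 5q + 9(1−q).
Set equal: 2q = 2(1−q) → q = 2/4 = 1/2.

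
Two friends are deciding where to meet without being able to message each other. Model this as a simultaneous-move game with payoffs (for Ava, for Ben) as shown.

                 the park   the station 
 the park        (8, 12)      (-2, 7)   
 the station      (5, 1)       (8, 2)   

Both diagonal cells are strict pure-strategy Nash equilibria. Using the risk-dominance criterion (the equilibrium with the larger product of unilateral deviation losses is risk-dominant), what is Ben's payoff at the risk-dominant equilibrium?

12

At both the park: Ava loses 8 − 5 = 3 by deviating; Ben loses 12 − 7 = 5. Product = 3·5 = 15.
At both the station: Ava loses 8 − (-2) = 10 by deviating; Ben loses 2 − 1 = 1. Product = 10·1 = 10.
15 > 10, so both the park is risk-dominant. Ben's payoff there is 12.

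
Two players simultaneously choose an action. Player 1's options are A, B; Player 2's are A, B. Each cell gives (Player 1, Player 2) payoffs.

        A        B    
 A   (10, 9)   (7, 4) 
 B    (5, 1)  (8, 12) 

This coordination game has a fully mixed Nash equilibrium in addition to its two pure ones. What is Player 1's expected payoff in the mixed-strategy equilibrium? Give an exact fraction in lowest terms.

Player 2 mixes with probability q on A, chosen so Player 1 is indifferent: 10q + 7(1−q) = 5q + 8(1−q) gives q = 1/6.
Player 1's expected payoff (from either row, since indifferent) is 10·1/6 + 7·5/6 = 15/2.

15/2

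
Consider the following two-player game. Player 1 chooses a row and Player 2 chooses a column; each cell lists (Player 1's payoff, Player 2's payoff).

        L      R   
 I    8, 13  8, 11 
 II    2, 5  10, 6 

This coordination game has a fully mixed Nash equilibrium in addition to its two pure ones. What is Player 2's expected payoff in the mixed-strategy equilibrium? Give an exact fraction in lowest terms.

Player 1 mixes with probability p on I, chosen so Player 2 is indifferent: 13p + 5(1−p) = 11p + 6(1−p) gives p = 1/3.
Player 2's expected payoff is 13·1/3 + 5·2/3 = 23/3.

23/3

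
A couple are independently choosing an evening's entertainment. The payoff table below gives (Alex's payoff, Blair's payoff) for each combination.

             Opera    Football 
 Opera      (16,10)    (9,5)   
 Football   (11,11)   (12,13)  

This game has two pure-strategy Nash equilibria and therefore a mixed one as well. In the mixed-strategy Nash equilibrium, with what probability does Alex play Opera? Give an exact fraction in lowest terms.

Alex's mix p on Opera must make Blair indifferent between Opera and Football.
Blair's payoff from Opera: 10p + 11(1−p). From Football: 5p + 13(1−p).
Set equal: 5p = 2(1−p) → p = 2/7.

2/7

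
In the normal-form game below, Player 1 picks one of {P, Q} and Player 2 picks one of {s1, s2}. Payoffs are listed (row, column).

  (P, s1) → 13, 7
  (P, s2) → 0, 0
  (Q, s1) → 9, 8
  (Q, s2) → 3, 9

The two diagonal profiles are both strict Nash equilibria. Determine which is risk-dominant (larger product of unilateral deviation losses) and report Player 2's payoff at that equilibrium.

7

At (P, s1): Player 1 loses 13 − 9 = 4 by deviating; Player 2 loses 7 − 0 = 7. Product = 4·7 = 28.
At (Q, s2): Player 1 loses 3 − 0 = 3 by deviating; Player 2 loses 9 − 8 = 1. Product = 3·1 = 3.
28 > 3, so (P, s1) is risk-dominant. Player 2's payoff there is 7.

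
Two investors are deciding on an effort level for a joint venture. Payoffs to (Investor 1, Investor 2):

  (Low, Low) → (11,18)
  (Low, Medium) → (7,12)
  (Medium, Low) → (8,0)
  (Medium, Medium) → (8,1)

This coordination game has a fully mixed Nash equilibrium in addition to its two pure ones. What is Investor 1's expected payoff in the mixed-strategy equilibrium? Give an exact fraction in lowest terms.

Investor 2 mixes with probability q on Low, chosen so Investor 1 is indifferent: 11q + 7(1−q) = 8q + 8(1−q) gives q = 1/4.
Investor 1's expected payoff (from either row, since indifferent) is 11·1/4 + 7·3/4 = 8.

8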